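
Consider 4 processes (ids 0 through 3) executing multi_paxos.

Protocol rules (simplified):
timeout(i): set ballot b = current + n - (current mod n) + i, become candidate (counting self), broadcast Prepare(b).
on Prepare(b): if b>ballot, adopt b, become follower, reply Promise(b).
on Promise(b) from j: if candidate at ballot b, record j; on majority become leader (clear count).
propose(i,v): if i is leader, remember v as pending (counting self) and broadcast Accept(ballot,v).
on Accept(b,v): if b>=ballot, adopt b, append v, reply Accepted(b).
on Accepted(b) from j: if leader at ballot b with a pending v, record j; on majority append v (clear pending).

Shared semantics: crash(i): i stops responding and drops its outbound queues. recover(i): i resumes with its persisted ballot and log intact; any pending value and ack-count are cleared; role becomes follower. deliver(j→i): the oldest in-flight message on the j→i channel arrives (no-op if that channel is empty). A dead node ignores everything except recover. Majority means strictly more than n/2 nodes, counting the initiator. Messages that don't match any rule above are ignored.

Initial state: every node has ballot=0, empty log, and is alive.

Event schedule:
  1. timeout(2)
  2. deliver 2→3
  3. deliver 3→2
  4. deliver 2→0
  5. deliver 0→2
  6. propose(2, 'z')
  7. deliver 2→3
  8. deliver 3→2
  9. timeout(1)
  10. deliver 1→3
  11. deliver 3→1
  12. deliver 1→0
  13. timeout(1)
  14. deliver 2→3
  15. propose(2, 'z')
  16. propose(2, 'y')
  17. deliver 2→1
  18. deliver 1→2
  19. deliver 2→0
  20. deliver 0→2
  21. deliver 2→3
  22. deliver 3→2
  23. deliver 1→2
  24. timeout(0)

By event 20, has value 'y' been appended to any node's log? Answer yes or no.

no

after 1 — timeout(2): n2:cand/b6/[-]
after 2 — deliver 2→3: n3:foll/b6/[-]
after 3 — deliver 3→2: ·
after 4 — deliver 2→0: n0:foll/b6/[-]
after 5 — deliver 0→2: n2:lead/b6/[-]
after 6 — propose(2,'z'): ·
after 7 — deliver 2→3: n3:foll/b6/[z]
after 8 — deliver 3→2: ·
after 9 — timeout(1): n1:cand/b5/[-]
after 10 — deliver 1→3: ·
after 11 — deliver 3→1: ·
after 12 — deliver 1→0: ·
after 13 — timeout(1): n1:cand/b9/[-]
after 14 — deliver 2→3: ·
after 15 — propose(2,'z'): ·
after 16 — propose(2,'y'): ·
after 17 — deliver 2→1: ·
after 18 — deliver 1→2: ·
after 19 — deliver 2→0: n0:foll/b6/[z]
after 20 — deliver 0→2: ·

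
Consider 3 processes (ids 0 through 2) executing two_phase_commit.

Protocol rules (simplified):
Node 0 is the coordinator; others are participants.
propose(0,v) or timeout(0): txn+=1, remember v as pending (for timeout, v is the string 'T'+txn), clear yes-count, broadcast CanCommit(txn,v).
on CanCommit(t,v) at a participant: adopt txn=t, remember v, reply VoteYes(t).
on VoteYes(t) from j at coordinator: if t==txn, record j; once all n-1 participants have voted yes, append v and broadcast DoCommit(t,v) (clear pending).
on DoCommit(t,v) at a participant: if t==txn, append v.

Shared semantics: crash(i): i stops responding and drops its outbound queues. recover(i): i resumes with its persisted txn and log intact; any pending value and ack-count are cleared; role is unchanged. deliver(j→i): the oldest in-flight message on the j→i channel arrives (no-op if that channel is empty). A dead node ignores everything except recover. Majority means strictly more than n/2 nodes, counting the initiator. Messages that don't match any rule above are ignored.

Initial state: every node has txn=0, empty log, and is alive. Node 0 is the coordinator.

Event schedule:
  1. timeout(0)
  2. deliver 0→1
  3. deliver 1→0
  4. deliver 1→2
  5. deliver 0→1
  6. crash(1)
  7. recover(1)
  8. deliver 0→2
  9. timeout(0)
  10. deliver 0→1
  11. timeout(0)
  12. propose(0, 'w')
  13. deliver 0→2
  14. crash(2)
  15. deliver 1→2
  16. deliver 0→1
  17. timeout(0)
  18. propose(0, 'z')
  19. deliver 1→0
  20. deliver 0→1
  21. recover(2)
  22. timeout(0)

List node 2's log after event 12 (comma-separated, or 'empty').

empty

[1] timeout(0) → N0(coor t1 [-])
[2] deliver 0→1 → N1(part t1 [-])
[3] deliver 1→0 → ∅
[4] deliver 1→2 → ∅
[5] deliver 0→1 → ∅
[6] crash(1) → N1(✗part t1 [-])
[7] recover(1) → N1(part t1 [-])
[8] deliver 0→2 → N2(part t1 [-])
[9] timeout(0) → N0(coor t2 [-])
[10] deliver 0→1 → N1(part t2 [-])
[11] timeout(0) → N0(coor t3 [-])
[12] propose(0,'w') → N0(coor t4 [-])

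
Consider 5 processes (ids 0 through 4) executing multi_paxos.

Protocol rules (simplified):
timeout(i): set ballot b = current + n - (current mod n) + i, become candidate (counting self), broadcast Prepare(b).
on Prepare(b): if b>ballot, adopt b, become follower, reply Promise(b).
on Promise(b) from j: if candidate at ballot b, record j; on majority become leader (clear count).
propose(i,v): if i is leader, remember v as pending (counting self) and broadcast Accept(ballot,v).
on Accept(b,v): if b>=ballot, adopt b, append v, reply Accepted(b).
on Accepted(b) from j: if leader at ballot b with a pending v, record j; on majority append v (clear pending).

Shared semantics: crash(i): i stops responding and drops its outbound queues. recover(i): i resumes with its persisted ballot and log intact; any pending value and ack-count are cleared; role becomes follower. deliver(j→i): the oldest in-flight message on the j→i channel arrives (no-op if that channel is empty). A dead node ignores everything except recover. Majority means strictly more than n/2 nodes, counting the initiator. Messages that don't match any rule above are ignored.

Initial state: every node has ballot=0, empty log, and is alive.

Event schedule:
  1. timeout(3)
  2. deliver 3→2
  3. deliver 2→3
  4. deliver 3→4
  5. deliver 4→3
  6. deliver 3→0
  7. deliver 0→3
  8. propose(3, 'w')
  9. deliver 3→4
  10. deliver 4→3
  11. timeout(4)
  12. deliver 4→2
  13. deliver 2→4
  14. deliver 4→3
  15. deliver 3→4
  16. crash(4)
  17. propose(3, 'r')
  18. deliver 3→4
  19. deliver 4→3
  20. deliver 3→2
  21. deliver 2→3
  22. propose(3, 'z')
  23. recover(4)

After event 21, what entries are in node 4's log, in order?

w

step 1 timeout(3): 3={cand,b=8,log=-}
step 2 deliver 3→2: 2={foll,b=8,log=-}
step 3 deliver 2→3: —
step 4 deliver 3→4: 4={foll,b=8,log=-}
step 5 deliver 4→3: 3={lead,b=8,log=-}
step 6 deliver 3→0: 0={foll,b=8,log=-}
step 7 deliver 0→3: —
step 8 propose(3,'w'): —
step 9 deliver 3→4: 4={foll,b=8,log=w}
step 10 deliver 4→3: —
step 11 timeout(4): 4={cand,b=14,log=w}
step 12 deliver 4→2: 2={foll,b=14,log=-}
step 13 deliver 2→4: —
step 14 deliver 4→3: 3={foll,b=14,log=-}
step 15 deliver 3→4: 4={lead,b=14,log=w}
step 16 crash(4): 4={✗lead,b=14,log=w}
step 17 propose(3,'r'): —
step 18 deliver 3→4: —
step 19 deliver 4→3: —
step 20 deliver 3→2: —
step 21 deliver 2→3: —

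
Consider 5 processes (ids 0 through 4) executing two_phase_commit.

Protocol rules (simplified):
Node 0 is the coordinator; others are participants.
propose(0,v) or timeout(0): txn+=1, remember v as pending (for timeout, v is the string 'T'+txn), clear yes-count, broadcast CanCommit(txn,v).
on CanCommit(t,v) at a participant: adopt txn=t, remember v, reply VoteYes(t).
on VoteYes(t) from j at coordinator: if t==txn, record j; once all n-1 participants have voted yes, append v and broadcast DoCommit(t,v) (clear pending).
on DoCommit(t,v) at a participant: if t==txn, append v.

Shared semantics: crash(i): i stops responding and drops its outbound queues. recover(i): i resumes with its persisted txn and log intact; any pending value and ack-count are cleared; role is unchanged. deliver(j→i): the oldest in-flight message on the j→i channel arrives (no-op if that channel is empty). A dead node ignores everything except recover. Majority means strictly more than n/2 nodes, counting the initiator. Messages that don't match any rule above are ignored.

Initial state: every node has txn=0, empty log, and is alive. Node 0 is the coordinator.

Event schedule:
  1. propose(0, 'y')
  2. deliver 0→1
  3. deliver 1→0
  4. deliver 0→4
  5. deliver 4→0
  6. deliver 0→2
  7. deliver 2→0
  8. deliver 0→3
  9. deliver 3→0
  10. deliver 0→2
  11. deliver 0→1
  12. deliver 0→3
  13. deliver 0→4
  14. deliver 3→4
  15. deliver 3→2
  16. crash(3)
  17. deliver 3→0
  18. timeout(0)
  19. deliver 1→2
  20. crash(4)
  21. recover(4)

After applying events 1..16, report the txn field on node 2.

1

step 1 propose(0,'y'): 0={coor,t=1,log=-}
step 2 deliver 0→1: 1={part,t=1,log=-}
step 3 deliver 1→0: —
step 4 deliver 0→4: 4={part,t=1,log=-}
step 5 deliver 4→0: —
step 6 deliver 0→2: 2={part,t=1,log=-}
step 7 deliver 2→0: —
step 8 deliver 0→3: 3={part,t=1,log=-}
step 9 deliver 3→0: 0={coor,t=1,log=y}
step 10 deliver 0→2: 2={part,t=1,log=y}
step 11 deliver 0→1: 1={part,t=1,log=y}
step 12 deliver 0→3: 3={part,t=1,log=y}
step 13 deliver 0→4: 4={part,t=1,log=y}
step 14 deliver 3→4: —
step 15 deliver 3→2: —
step 16 crash(3): 3={✗part,t=1,log=y}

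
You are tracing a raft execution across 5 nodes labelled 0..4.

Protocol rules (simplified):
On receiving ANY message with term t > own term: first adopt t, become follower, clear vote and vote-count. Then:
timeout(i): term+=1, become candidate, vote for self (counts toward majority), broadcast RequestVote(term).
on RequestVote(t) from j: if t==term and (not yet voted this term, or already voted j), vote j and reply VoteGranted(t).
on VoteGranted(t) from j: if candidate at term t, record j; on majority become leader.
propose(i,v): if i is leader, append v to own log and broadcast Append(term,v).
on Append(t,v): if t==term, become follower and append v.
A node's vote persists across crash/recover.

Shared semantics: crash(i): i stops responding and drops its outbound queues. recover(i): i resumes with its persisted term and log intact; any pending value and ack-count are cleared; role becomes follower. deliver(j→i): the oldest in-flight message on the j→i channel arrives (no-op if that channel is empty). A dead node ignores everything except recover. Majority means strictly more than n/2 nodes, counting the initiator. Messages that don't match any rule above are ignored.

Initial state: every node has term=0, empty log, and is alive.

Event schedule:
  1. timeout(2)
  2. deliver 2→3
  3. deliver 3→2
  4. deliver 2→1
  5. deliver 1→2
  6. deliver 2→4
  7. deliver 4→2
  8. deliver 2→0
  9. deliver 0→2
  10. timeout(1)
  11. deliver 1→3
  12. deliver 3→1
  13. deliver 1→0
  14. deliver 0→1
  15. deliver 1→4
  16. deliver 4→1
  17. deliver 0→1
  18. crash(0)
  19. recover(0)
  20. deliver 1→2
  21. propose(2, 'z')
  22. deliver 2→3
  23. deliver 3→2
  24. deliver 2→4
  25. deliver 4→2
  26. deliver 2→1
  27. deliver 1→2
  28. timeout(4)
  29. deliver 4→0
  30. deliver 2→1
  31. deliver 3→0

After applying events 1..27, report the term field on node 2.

2

e1 timeout(2): 2[cand,t=1,-]
e2 deliver 2→3: 3[foll,t=1,-]
e3 deliver 3→2: ·
e4 deliver 2→1: 1[foll,t=1,-]
e5 deliver 1→2: 2[lead,t=1,-]
e6 deliver 2→4: 4[foll,t=1,-]
e7 deliver 4→2: ·
e8 deliver 2→0: 0[foll,t=1,-]
e9 deliver 0→2: ·
e10 timeout(1): 1[cand,t=2,-]
e11 deliver 1→3: 3[foll,t=2,-]
e12 deliver 3→1: ·
e13 deliver 1→0: 0[foll,t=2,-]
e14 deliver 0→1: 1[lead,t=2,-]
e15 deliver 1→4: 4[foll,t=2,-]
e16 deliver 4→1: ·
e17 deliver 0→1: ·
e18 crash(0): 0[✗foll,t=2,-]
e19 recover(0): 0[foll,t=2,-]
e20 deliver 1→2: 2[foll,t=2,-]
e21 propose(2,'z'): ·
e22 deliver 2→3: ·
e23 deliver 3→2: ·
e24 deliver 2→4: ·
e25 deliver 4→2: ·
e26 deliver 2→1: ·
e27 deliver 1→2: ·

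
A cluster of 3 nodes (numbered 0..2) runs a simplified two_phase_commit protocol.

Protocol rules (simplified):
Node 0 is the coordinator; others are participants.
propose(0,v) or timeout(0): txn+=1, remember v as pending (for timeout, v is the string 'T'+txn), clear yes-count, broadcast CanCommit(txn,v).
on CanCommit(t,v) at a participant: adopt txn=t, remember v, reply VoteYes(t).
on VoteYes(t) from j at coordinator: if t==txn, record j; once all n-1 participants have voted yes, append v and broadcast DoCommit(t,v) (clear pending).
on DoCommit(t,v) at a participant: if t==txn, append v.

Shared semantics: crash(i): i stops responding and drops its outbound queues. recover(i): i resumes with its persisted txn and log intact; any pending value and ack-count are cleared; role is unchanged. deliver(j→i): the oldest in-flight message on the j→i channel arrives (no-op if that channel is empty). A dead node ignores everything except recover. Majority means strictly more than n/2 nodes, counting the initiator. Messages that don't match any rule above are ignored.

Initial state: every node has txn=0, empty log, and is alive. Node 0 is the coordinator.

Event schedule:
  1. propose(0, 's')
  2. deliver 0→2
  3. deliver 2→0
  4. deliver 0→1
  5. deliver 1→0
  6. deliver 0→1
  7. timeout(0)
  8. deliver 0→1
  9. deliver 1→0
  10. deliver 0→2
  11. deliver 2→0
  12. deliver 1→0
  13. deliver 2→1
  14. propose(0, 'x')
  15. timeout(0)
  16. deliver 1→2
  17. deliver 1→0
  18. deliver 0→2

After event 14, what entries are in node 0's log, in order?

e1 propose(0,'s'): 0[coor,t=1,-]
e2 deliver 0→2: 2[part,t=1,-]
e3 deliver 2→0: ·
e4 deliver 0→1: 1[part,t=1,-]
e5 deliver 1→0: 0[coor,t=1,s]
e6 deliver 0→1: 1[part,t=1,s]
e7 timeout(0): 0[coor,t=2,s]
e8 deliver 0→1: 1[part,t=2,s]
e9 deliver 1→0: ·
e10 deliver 0→2: 2[part,t=1,s]
e11 deliver 2→0: ·
e12 deliver 1→0: ·
e13 deliver 2→1: ·
e14 propose(0,'x'): 0[coor,t=3,s]

s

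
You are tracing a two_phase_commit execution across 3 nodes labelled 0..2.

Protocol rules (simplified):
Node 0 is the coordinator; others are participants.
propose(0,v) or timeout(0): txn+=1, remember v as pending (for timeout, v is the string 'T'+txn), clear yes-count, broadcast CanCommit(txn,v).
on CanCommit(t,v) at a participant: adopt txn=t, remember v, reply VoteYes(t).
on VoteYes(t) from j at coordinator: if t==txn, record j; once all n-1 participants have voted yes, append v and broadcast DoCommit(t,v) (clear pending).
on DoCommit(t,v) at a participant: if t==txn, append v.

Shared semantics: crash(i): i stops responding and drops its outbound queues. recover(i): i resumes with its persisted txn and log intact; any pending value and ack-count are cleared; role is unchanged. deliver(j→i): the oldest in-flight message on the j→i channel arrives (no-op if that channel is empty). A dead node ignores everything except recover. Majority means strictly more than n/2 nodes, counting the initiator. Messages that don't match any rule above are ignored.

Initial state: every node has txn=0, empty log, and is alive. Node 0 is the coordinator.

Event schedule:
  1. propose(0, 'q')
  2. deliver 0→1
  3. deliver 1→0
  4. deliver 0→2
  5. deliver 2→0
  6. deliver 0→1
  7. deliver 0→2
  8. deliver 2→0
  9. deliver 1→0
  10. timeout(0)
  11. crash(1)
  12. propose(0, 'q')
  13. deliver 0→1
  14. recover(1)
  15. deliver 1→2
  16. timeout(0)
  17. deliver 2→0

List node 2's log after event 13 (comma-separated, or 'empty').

after 1 — propose(0,'q'): n0:coor/t1/[-]
after 2 — deliver 0→1: n1:part/t1/[-]
after 3 — deliver 1→0: ·
after 4 — deliver 0→2: n2:part/t1/[-]
after 5 — deliver 2→0: n0:coor/t1/[q]
after 6 — deliver 0→1: n1:part/t1/[q]
after 7 — deliver 0→2: n2:part/t1/[q]
after 8 — deliver 2→0: ·
after 9 — deliver 1→0: ·
after 10 — timeout(0): n0:coor/t2/[q]
after 11 — crash(1): n1:✗part/t1/[q]
after 12 — propose(0,'q'): n0:coor/t3/[q]
after 13 — deliver 0→1: ·

q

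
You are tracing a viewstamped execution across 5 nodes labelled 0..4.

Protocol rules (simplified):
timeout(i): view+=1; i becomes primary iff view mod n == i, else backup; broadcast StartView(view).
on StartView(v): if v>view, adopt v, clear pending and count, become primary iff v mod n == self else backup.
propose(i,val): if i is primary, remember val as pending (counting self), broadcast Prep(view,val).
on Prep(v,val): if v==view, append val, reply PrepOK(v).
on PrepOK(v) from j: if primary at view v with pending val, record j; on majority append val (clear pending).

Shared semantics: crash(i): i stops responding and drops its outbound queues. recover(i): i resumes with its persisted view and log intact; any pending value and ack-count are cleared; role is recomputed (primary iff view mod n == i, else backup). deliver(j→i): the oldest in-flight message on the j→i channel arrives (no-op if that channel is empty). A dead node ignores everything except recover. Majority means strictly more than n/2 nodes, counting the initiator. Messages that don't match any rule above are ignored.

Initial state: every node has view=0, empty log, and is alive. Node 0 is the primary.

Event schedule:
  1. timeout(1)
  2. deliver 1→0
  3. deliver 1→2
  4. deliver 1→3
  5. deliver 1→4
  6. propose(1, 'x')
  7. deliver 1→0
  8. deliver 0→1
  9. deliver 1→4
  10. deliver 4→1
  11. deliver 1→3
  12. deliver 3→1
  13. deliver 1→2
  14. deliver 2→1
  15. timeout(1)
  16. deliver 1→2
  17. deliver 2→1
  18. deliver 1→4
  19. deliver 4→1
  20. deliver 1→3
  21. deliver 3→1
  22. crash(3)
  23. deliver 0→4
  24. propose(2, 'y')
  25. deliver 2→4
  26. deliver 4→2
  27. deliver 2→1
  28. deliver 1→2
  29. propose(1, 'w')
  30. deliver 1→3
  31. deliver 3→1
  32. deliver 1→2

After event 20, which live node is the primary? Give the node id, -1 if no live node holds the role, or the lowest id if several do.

after 1 — timeout(1): n1:prim/v1/[-]
after 2 — deliver 1→0: n0:back/v1/[-]
after 3 — deliver 1→2: n2:back/v1/[-]
after 4 — deliver 1→3: n3:back/v1/[-]
after 5 — deliver 1→4: n4:back/v1/[-]
after 6 — propose(1,'x'): ·
after 7 — deliver 1→0: n0:back/v1/[x]
after 8 — deliver 0→1: ·
after 9 — deliver 1→4: n4:back/v1/[x]
after 10 — deliver 4→1: n1:prim/v1/[x]
after 11 — deliver 1→3: n3:back/v1/[x]
after 12 — deliver 3→1: ·
after 13 — deliver 1→2: n2:back/v1/[x]
after 14 — deliver 2→1: ·
after 15 — timeout(1): n1:back/v2/[x]
after 16 — deliver 1→2: n2:prim/v2/[x]
after 17 — deliver 2→1: ·
after 18 — deliver 1→4: n4:back/v2/[x]
after 19 — deliver 4→1: ·
after 20 — deliver 1→3: n3:back/v2/[x]

2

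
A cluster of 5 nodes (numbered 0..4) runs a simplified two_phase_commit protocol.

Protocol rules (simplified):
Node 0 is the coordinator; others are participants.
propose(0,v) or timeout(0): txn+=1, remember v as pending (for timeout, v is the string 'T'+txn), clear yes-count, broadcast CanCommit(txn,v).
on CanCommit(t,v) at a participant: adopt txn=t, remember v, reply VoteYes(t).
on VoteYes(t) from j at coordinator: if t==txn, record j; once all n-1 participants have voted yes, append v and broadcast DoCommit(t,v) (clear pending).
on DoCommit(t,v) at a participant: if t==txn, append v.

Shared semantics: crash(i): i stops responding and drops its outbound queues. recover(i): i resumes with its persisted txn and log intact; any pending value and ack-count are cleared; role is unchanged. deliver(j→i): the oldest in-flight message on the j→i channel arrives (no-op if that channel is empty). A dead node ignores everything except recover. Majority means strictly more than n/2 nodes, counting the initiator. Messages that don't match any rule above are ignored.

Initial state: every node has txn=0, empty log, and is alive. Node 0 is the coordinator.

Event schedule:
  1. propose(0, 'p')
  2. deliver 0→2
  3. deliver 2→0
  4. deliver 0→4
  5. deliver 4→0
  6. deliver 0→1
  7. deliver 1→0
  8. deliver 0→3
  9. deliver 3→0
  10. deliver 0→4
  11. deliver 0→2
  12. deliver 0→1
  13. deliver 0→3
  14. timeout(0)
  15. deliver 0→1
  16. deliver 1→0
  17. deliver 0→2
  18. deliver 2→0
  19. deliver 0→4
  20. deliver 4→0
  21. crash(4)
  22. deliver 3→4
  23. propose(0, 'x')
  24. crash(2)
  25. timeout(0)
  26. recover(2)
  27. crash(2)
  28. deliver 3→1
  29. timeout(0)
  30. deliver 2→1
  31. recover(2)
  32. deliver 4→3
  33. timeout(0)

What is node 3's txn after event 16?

1

step 1 propose(0,'p'): 0={coor,t=1,log=-}
step 2 deliver 0→2: 2={part,t=1,log=-}
step 3 deliver 2→0: —
step 4 deliver 0→4: 4={part,t=1,log=-}
step 5 deliver 4→0: —
step 6 deliver 0→1: 1={part,t=1,log=-}
step 7 deliver 1→0: —
step 8 deliver 0→3: 3={part,t=1,log=-}
step 9 deliver 3→0: 0={coor,t=1,log=p}
step 10 deliver 0→4: 4={part,t=1,log=p}
step 11 deliver 0→2: 2={part,t=1,log=p}
step 12 deliver 0→1: 1={part,t=1,log=p}
step 13 deliver 0→3: 3={part,t=1,log=p}
step 14 timeout(0): 0={coor,t=2,log=p}
step 15 deliver 0→1: 1={part,t=2,log=p}
step 16 deliver 1→0: —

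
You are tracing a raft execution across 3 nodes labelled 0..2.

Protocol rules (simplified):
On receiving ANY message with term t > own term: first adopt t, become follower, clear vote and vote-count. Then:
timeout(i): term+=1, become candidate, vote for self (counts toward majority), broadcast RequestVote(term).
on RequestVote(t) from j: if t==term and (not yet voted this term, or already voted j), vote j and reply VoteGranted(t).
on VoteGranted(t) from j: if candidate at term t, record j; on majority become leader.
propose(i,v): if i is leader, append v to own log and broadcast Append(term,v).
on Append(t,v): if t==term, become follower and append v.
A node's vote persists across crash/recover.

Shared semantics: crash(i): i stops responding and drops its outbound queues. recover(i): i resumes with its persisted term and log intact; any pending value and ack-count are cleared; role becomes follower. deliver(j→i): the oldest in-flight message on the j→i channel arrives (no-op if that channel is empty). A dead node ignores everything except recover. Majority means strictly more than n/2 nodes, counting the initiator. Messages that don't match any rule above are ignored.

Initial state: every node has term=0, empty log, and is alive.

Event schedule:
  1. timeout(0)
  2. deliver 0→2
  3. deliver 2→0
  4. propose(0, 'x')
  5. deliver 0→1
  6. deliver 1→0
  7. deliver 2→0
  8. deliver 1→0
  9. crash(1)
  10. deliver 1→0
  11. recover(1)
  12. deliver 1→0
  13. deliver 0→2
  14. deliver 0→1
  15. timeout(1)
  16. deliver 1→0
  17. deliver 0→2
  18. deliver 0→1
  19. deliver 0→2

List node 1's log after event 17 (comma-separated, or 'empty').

x

step 1 timeout(0): 0={cand,t=1,log=-}
step 2 deliver 0→2: 2={foll,t=1,log=-}
step 3 deliver 2→0: 0={lead,t=1,log=-}
step 4 propose(0,'x'): 0={lead,t=1,log=x}
step 5 deliver 0→1: 1={foll,t=1,log=-}
step 6 deliver 1→0: —
step 7 deliver 2→0: —
step 8 deliver 1→0: —
step 9 crash(1): 1={✗foll,t=1,log=-}
step 10 deliver 1→0: —
step 11 recover(1): 1={foll,t=1,log=-}
step 12 deliver 1→0: —
step 13 deliver 0→2: 2={foll,t=1,log=x}
step 14 deliver 0→1: 1={foll,t=1,log=x}
step 15 timeout(1): 1={cand,t=2,log=x}
step 16 deliver 1→0: 0={foll,t=2,log=x}
step 17 deliver 0→2: —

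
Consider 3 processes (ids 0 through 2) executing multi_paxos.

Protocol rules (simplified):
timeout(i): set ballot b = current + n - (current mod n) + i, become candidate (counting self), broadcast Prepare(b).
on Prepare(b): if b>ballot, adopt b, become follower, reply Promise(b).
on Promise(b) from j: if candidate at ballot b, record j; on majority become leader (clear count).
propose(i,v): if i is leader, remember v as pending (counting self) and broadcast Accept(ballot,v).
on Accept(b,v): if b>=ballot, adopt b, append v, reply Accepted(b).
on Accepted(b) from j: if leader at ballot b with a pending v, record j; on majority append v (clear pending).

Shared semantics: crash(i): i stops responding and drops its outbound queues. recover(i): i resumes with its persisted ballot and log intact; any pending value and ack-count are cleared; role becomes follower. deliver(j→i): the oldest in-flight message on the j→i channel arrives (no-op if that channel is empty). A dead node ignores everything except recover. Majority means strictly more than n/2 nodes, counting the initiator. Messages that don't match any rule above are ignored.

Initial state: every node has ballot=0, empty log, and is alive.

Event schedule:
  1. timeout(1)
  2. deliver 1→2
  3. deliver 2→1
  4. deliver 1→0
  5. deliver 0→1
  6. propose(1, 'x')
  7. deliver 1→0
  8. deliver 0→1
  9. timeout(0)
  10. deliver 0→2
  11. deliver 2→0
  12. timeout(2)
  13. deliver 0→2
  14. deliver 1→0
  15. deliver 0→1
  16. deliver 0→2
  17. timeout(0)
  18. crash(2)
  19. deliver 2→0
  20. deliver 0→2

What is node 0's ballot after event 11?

e1 timeout(1): 1[cand,b=4,-]
e2 deliver 1→2: 2[foll,b=4,-]
e3 deliver 2→1: 1[lead,b=4,-]
e4 deliver 1→0: 0[foll,b=4,-]
e5 deliver 0→1: ·
e6 propose(1,'x'): ·
e7 deliver 1→0: 0[foll,b=4,x]
e8 deliver 0→1: 1[lead,b=4,x]
e9 timeout(0): 0[cand,b=6,x]
e10 deliver 0→2: 2[foll,b=6,-]
e11 deliver 2→0: 0[lead,b=6,x]

6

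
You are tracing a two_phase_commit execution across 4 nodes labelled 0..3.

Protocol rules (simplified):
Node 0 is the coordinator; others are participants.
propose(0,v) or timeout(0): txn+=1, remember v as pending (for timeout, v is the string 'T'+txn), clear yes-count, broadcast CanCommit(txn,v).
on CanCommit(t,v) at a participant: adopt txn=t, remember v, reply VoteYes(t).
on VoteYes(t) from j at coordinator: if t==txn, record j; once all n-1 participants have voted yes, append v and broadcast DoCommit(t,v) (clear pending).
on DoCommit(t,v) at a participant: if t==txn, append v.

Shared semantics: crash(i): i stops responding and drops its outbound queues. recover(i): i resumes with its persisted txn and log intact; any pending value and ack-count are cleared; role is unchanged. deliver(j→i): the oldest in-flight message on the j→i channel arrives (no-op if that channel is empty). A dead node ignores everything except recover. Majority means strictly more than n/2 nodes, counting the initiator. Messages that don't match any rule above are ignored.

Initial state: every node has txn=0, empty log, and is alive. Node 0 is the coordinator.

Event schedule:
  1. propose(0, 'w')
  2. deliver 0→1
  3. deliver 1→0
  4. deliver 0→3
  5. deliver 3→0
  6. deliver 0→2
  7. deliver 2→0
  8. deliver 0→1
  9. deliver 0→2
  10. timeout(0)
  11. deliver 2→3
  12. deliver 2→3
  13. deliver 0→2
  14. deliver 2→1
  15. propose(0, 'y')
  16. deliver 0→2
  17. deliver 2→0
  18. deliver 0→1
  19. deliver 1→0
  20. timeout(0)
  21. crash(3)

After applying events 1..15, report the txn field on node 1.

1

1. propose(0,'w'):  <0:coor t1 ->
2. deliver 0→1:  <1:part t1 ->
3. deliver 1→0:  nop
4. deliver 0→3:  <3:part t1 ->
5. deliver 3→0:  nop
6. deliver 0→2:  <2:part t1 ->
7. deliver 2→0:  <0:coor t1 w>
8. deliver 0→1:  <1:part t1 w>
9. deliver 0→2:  <2:part t1 w>
10. timeout(0):  <0:coor t2 w>
11. deliver 2→3:  nop
12. deliver 2→3:  nop
13. deliver 0→2:  <2:part t2 w>
14. deliver 2→1:  nop
15. propose(0,'y'):  <0:coor t3 w>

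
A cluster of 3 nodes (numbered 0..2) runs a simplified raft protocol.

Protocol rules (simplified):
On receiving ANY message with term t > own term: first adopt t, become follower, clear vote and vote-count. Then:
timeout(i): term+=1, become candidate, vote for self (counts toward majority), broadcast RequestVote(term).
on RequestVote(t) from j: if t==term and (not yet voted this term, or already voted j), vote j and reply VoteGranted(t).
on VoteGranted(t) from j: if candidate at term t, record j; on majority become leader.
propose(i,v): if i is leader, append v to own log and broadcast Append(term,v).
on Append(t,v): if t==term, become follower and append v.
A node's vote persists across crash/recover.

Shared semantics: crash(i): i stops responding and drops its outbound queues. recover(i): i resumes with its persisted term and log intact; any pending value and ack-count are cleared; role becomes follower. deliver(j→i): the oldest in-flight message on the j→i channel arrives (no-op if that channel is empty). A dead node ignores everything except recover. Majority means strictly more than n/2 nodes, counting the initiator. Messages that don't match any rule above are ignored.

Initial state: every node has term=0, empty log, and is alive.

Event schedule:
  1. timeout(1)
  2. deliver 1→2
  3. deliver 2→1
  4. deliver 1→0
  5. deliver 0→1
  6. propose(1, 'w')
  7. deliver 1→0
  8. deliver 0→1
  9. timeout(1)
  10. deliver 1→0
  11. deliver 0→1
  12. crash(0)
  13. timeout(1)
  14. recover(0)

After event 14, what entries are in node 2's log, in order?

empty

after 1 — timeout(1): n1:cand/t1/[-]
after 2 — deliver 1→2: n2:foll/t1/[-]
after 3 — deliver 2→1: n1:lead/t1/[-]
after 4 — deliver 1→0: n0:foll/t1/[-]
after 5 — deliver 0→1: ·
after 6 — propose(1,'w'): n1:lead/t1/[w]
after 7 — deliver 1→0: n0:foll/t1/[w]
after 8 — deliver 0→1: ·
after 9 — timeout(1): n1:cand/t2/[w]
after 10 — deliver 1→0: n0:foll/t2/[w]
after 11 — deliver 0→1: n1:lead/t2/[w]
after 12 — crash(0): n0:✗foll/t2/[w]
after 13 — timeout(1): n1:cand/t3/[w]
after 14 — recover(0): n0:foll/t2/[w]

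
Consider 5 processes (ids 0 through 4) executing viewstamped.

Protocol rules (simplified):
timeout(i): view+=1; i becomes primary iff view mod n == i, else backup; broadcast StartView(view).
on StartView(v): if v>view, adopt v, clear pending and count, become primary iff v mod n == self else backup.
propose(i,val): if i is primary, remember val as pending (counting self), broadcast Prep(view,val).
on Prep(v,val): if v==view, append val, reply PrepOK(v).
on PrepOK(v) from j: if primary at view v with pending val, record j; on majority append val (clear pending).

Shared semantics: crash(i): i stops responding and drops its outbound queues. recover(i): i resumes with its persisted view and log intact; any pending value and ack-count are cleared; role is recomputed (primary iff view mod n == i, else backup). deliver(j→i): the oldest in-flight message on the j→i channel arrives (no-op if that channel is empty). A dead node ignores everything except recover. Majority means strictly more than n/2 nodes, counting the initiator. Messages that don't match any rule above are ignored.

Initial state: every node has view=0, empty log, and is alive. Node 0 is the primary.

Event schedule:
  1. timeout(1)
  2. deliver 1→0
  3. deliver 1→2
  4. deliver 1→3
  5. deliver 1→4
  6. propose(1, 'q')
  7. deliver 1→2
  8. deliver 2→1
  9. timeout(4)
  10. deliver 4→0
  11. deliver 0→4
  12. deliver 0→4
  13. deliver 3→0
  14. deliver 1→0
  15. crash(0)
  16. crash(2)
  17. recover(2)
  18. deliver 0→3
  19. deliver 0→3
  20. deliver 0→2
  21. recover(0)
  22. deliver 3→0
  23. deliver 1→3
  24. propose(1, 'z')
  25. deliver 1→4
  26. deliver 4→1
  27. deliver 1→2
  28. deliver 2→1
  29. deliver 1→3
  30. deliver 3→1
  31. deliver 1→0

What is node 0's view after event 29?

2

e1 timeout(1): 1[prim,v=1,-]
e2 deliver 1→0: 0[back,v=1,-]
e3 deliver 1→2: 2[back,v=1,-]
e4 deliver 1→3: 3[back,v=1,-]
e5 deliver 1→4: 4[back,v=1,-]
e6 propose(1,'q'): ·
e7 deliver 1→2: 2[back,v=1,q]
e8 deliver 2→1: ·
e9 timeout(4): 4[back,v=2,-]
e10 deliver 4→0: 0[back,v=2,-]
e11 deliver 0→4: ·
e12 deliver 0→4: ·
e13 deliver 3→0: ·
e14 deliver 1→0: ·
e15 crash(0): 0[✗back,v=2,-]
e16 crash(2): 2[✗back,v=1,q]
e17 recover(2): 2[back,v=1,q]
e18 deliver 0→3: ·
e19 deliver 0→3: ·
e20 deliver 0→2: ·
e21 recover(0): 0[back,v=2,-]
e22 deliver 3→0: ·
e23 deliver 1→3: 3[back,v=1,q]
e24 propose(1,'z'): ·
e25 deliver 1→4: ·
e26 deliver 4→1: 1[back,v=2,-]
e27 deliver 1→2: 2[back,v=1,q,z]
e28 deliver 2→1: ·
e29 deliver 1→3: 3[back,v=1,q,z]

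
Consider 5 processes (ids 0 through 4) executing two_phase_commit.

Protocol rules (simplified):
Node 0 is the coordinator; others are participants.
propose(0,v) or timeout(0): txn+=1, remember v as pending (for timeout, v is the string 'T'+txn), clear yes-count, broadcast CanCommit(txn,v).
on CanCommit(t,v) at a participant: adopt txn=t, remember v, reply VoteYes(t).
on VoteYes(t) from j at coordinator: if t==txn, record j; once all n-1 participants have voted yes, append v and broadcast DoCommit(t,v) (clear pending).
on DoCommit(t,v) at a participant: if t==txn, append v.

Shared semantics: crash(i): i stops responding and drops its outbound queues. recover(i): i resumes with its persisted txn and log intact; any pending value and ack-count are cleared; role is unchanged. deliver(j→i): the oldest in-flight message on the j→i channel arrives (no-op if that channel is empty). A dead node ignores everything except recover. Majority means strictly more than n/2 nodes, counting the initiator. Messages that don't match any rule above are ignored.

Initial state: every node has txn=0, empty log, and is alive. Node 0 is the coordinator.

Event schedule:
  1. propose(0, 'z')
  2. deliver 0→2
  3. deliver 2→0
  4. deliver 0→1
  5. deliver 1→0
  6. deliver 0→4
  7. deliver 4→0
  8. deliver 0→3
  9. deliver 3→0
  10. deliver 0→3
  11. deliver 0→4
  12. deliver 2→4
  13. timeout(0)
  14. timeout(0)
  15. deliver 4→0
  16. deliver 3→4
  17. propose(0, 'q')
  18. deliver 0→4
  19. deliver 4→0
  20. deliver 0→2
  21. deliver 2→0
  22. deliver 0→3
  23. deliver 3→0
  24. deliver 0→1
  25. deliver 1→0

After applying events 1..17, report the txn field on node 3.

1. propose(0,'z'):  <0:coor t1 ->
2. deliver 0→2:  <2:part t1 ->
3. deliver 2→0:  nop
4. deliver 0→1:  <1:part t1 ->
5. deliver 1→0:  nop
6. deliver 0→4:  <4:part t1 ->
7. deliver 4→0:  nop
8. deliver 0→3:  <3:part t1 ->
9. deliver 3→0:  <0:coor t1 z>
10. deliver 0→3:  <3:part t1 z>
11. deliver 0→4:  <4:part t1 z>
12. deliver 2→4:  nop
13. timeout(0):  <0:coor t2 z>
14. timeout(0):  <0:coor t3 z>
15. deliver 4→0:  nop
16. deliver 3→4:  nop
17. propose(0,'q'):  <0:coor t4 z>

1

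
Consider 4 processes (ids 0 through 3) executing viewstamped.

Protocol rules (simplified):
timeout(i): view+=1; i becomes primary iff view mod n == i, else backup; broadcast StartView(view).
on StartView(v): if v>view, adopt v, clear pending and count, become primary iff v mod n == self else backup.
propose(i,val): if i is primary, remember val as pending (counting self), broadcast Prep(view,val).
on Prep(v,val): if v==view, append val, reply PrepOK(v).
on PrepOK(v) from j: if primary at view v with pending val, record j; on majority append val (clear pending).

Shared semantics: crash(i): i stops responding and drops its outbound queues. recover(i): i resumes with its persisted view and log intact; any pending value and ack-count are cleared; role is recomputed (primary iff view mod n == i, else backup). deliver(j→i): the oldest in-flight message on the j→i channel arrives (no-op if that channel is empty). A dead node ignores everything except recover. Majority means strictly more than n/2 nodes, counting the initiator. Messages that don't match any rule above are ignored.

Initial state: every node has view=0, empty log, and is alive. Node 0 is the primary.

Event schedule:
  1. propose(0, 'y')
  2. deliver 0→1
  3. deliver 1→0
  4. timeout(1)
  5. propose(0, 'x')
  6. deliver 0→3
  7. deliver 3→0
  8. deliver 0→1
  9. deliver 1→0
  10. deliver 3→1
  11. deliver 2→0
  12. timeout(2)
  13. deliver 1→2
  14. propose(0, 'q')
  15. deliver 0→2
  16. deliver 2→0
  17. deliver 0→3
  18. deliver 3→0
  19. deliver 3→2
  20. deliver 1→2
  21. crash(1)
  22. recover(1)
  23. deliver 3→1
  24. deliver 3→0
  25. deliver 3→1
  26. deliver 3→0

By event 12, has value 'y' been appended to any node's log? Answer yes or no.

[1] propose(0,'y') → ∅
[2] deliver 0→1 → N1(back v0 [y])
[3] deliver 1→0 → ∅
[4] timeout(1) → N1(prim v1 [y])
[5] propose(0,'x') → ∅
[6] deliver 0→3 → N3(back v0 [y])
[7] deliver 3→0 → ∅
[8] deliver 0→1 → ∅
[9] deliver 1→0 → N0(back v1 [-])
[10] deliver 3→1 → ∅
[11] deliver 2→0 → ∅
[12] timeout(2) → N2(back v1 [-])

yes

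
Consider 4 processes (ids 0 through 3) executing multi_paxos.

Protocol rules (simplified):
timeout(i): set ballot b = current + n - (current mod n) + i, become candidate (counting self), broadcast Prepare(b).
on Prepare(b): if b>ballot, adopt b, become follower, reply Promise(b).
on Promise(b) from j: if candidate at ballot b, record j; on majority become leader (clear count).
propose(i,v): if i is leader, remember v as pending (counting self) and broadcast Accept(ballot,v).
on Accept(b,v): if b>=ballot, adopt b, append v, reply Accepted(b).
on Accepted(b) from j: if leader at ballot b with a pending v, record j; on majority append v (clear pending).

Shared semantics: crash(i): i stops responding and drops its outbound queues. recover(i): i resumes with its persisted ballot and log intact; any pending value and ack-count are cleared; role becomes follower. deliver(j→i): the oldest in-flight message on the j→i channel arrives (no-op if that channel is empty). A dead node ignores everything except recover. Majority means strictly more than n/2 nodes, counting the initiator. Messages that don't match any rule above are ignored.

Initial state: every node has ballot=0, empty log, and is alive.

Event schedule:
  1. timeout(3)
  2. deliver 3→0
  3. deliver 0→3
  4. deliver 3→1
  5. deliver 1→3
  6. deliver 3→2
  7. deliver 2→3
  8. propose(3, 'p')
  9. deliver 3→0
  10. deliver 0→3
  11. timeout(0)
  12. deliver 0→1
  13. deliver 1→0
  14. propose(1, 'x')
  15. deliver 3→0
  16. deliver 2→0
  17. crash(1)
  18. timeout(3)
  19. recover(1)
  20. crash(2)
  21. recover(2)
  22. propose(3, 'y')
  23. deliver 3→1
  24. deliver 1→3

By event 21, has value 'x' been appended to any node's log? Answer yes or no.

after 1 — timeout(3): n3:cand/b7/[-]
after 2 — deliver 3→0: n0:foll/b7/[-]
after 3 — deliver 0→3: ·
after 4 — deliver 3→1: n1:foll/b7/[-]
after 5 — deliver 1→3: n3:lead/b7/[-]
after 6 — deliver 3→2: n2:foll/b7/[-]
after 7 — deliver 2→3: ·
after 8 — propose(3,'p'): ·
after 9 — deliver 3→0: n0:foll/b7/[p]
after 10 — deliver 0→3: ·
after 11 — timeout(0): n0:cand/b8/[p]
after 12 — deliver 0→1: n1:foll/b8/[-]
after 13 — deliver 1→0: ·
after 14 — propose(1,'x'): ·
after 15 — deliver 3→0: ·
after 16 — deliver 2→0: ·
after 17 — crash(1): n1:✗foll/b8/[-]
after 18 — timeout(3): n3:cand/b11/[-]
after 19 — recover(1): n1:foll/b8/[-]
after 20 — crash(2): n2:✗foll/b7/[-]
after 21 — recover(2): n2:foll/b7/[-]

no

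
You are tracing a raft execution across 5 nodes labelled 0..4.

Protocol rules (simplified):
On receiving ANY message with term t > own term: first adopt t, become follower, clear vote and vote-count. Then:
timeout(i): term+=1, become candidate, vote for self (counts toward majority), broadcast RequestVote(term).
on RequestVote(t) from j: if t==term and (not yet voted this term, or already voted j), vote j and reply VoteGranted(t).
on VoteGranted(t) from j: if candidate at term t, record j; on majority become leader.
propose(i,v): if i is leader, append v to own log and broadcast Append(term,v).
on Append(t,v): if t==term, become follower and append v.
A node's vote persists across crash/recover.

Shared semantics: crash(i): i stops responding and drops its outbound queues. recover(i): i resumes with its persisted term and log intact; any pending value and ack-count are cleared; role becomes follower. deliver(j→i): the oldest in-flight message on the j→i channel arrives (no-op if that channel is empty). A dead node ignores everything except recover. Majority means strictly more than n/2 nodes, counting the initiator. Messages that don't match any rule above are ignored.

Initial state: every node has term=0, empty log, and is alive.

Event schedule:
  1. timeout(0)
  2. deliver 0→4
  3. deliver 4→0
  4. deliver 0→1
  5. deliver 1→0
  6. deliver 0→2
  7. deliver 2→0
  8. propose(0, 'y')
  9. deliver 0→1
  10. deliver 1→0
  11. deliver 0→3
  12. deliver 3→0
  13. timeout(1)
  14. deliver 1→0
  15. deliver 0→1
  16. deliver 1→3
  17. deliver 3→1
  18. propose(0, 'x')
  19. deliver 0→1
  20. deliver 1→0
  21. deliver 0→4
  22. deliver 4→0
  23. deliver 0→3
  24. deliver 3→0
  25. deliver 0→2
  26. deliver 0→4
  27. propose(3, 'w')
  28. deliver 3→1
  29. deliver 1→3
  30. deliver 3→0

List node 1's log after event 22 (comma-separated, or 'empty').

step 1 timeout(0): 0={cand,t=1,log=-}
step 2 deliver 0→4: 4={foll,t=1,log=-}
step 3 deliver 4→0: —
step 4 deliver 0→1: 1={foll,t=1,log=-}
step 5 deliver 1→0: 0={lead,t=1,log=-}
step 6 deliver 0→2: 2={foll,t=1,log=-}
step 7 deliver 2→0: —
step 8 propose(0,'y'): 0={lead,t=1,log=y}
step 9 deliver 0→1: 1={foll,t=1,log=y}
step 10 deliver 1→0: —
step 11 deliver 0→3: 3={foll,t=1,log=-}
step 12 deliver 3→0: —
step 13 timeout(1): 1={cand,t=2,log=y}
step 14 deliver 1→0: 0={foll,t=2,log=y}
step 15 deliver 0→1: —
step 16 deliver 1→3: 3={foll,t=2,log=-}
step 17 deliver 3→1: 1={lead,t=2,log=y}
step 18 propose(0,'x'): —
step 19 deliver 0→1: —
step 20 deliver 1→0: —
step 21 deliver 0→4: 4={foll,t=1,log=y}
step 22 deliver 4→0: —

y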